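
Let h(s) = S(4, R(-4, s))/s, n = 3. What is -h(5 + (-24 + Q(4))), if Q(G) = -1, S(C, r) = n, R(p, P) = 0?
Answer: 3/20 ≈ 0.15000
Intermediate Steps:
S(C, r) = 3
h(s) = 3/s
-h(5 + (-24 + Q(4))) = -3/(5 + (-24 - 1)) = -3/(5 - 25) = -3/(-20) = -3*(-1)/20 = -1*(-3/20) = 3/20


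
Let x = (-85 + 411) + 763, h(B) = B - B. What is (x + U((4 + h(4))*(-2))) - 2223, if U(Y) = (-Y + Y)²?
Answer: -1134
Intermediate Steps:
h(B) = 0
U(Y) = 0 (U(Y) = 0² = 0)
x = 1089 (x = 326 + 763 = 1089)
(x + U((4 + h(4))*(-2))) - 2223 = (1089 + 0) - 2223 = 1089 - 2223 = -1134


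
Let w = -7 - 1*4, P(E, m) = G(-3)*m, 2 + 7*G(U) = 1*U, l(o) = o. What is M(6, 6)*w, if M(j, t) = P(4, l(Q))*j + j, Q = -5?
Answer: -2112/7 ≈ -301.71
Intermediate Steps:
G(U) = -2/7 + U/7 (G(U) = -2/7 + (1*U)/7 = -2/7 + U/7)
P(E, m) = -5*m/7 (P(E, m) = (-2/7 + (⅐)*(-3))*m = (-2/7 - 3/7)*m = -5*m/7)
w = -11 (w = -7 - 4 = -11)
M(j, t) = 32*j/7 (M(j, t) = (-5/7*(-5))*j + j = 25*j/7 + j = 32*j/7)
M(6, 6)*w = ((32/7)*6)*(-11) = (192/7)*(-11) = -2112/7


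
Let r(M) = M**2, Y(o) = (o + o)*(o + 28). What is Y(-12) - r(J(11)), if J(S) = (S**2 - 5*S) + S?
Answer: -6313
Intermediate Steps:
Y(o) = 2*o*(28 + o) (Y(o) = (2*o)*(28 + o) = 2*o*(28 + o))
J(S) = S**2 - 4*S
Y(-12) - r(J(11)) = 2*(-12)*(28 - 12) - (11*(-4 + 11))**2 = 2*(-12)*16 - (11*7)**2 = -384 - 1*77**2 = -384 - 1*5929 = -384 - 5929 = -6313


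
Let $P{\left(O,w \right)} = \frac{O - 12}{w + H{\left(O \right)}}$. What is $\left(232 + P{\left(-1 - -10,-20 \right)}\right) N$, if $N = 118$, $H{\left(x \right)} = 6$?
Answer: $\frac{191809}{7} \approx 27401.0$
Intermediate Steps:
$P{\left(O,w \right)} = \frac{-12 + O}{6 + w}$ ($P{\left(O,w \right)} = \frac{O - 12}{w + 6} = \frac{-12 + O}{6 + w}$)
$\left(232 + P{\left(-1 - -10,-20 \right)}\right) N = \left(232 + \frac{-12 - -9}{6 - 20}\right) 118 = \left(232 + \frac{-12 + \left(-1 + 10\right)}{-14}\right) 118 = \left(232 - \frac{-12 + 9}{14}\right) 118 = \left(232 - - \frac{3}{14}\right) 118 = \left(232 + \frac{3}{14}\right) 118 = \frac{3251}{14} \cdot 118 = \frac{191809}{7}$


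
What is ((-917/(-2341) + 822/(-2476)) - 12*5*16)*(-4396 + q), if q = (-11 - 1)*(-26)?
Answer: 5680963630570/1449079 ≈ 3.9204e+6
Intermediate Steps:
q = 312 (q = -12*(-26) = 312)
((-917/(-2341) + 822/(-2476)) - 12*5*16)*(-4396 + q) = ((-917/(-2341) + 822/(-2476)) - 12*5*16)*(-4396 + 312) = ((-917*(-1/2341) + 822*(-1/2476)) - 60*16)*(-4084) = ((917/2341 - 411/1238) - 960)*(-4084) = (173095/2898158 - 960)*(-4084) = -2782058585/2898158*(-4084) = 5680963630570/1449079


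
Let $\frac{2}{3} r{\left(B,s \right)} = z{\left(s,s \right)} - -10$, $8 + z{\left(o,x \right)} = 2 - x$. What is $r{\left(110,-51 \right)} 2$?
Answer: $165$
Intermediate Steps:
$z{\left(o,x \right)} = -6 - x$ ($z{\left(o,x \right)} = -8 - \left(-2 + x\right) = -6 - x$)
$r{\left(B,s \right)} = 6 - \frac{3 s}{2}$ ($r{\left(B,s \right)} = \frac{3 \left(\left(-6 - s\right) - -10\right)}{2} = \frac{3 \left(\left(-6 - s\right) + 10\right)}{2} = \frac{3 \left(4 - s\right)}{2} = 6 - \frac{3 s}{2}$)
$r{\left(110,-51 \right)} 2 = \left(6 - - \frac{153}{2}\right) 2 = \left(6 + \frac{153}{2}\right) 2 = \frac{165}{2} \cdot 2 = 165$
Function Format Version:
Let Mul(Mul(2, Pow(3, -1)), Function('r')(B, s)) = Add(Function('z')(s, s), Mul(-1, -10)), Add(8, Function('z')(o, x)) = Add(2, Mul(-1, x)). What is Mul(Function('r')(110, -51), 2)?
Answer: 165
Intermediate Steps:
Function('z')(o, x) = Add(-6, Mul(-1, x)) (Function('z')(o, x) = Add(-8, Add(2, Mul(-1, x))) = Add(-6, Mul(-1, x)))
Function('r')(B, s) = Add(6, Mul(Rational(-3, 2), s)) (Function('r')(B, s) = Mul(Rational(3, 2), Add(Add(-6, Mul(-1, s)), Mul(-1, -10))) = Mul(Rational(3, 2), Add(Add(-6, Mul(-1, s)), 10)) = Mul(Rational(3, 2), Add(4, Mul(-1, s))) = Add(6, Mul(Rational(-3, 2), s)))
Mul(Function('r')(110, -51), 2) = Mul(Add(6, Mul(Rational(-3, 2), -51)), 2) = Mul(Add(6, Rational(153, 2)), 2) = Mul(Rational(165, 2), 2) = 165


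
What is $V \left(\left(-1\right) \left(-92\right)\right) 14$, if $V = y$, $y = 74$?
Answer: $95312$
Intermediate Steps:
$V = 74$
$V \left(\left(-1\right) \left(-92\right)\right) 14 = 74 \left(\left(-1\right) \left(-92\right)\right) 14 = 74 \cdot 92 \cdot 14 = 6808 \cdot 14 = 95312$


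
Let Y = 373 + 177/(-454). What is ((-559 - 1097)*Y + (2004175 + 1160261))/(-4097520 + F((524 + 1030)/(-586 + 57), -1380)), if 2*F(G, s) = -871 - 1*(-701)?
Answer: -578258352/930156335 ≈ -0.62168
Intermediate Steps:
F(G, s) = -85 (F(G, s) = (-871 - 1*(-701))/2 = (-871 + 701)/2 = (½)*(-170) = -85)
Y = 169165/454 (Y = 373 + 177*(-1/454) = 373 - 177/454 = 169165/454 ≈ 372.61)
((-559 - 1097)*Y + (2004175 + 1160261))/(-4097520 + F((524 + 1030)/(-586 + 57), -1380)) = ((-559 - 1097)*(169165/454) + (2004175 + 1160261))/(-4097520 - 85) = (-1656*169165/454 + 3164436)/(-4097605) = (-140068620/227 + 3164436)*(-1/4097605) = (578258352/227)*(-1/4097605) = -578258352/930156335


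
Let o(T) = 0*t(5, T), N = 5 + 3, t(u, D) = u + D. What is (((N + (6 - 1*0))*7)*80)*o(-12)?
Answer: 0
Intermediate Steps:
t(u, D) = D + u
N = 8
o(T) = 0 (o(T) = 0*(T + 5) = 0*(5 + T) = 0)
(((N + (6 - 1*0))*7)*80)*o(-12) = (((8 + (6 - 1*0))*7)*80)*0 = (((8 + (6 + 0))*7)*80)*0 = (((8 + 6)*7)*80)*0 = ((14*7)*80)*0 = (98*80)*0 = 7840*0 = 0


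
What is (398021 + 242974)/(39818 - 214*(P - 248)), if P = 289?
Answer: 213665/10348 ≈ 20.648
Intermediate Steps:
(398021 + 242974)/(39818 - 214*(P - 248)) = (398021 + 242974)/(39818 - 214*(289 - 248)) = 640995/(39818 - 214*41) = 640995/(39818 - 8774) = 640995/31044 = 640995*(1/31044) = 213665/10348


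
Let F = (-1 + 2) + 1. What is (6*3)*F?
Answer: 36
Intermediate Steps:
F = 2 (F = 1 + 1 = 2)
(6*3)*F = (6*3)*2 = 18*2 = 36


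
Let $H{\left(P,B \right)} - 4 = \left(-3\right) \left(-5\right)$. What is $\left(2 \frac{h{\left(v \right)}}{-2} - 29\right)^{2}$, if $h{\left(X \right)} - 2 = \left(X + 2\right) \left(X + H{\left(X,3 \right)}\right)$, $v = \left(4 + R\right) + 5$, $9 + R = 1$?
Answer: $8281$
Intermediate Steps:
$R = -8$ ($R = -9 + 1 = -8$)
$H{\left(P,B \right)} = 19$ ($H{\left(P,B \right)} = 4 - -15 = 4 + 15 = 19$)
$v = 1$ ($v = \left(4 - 8\right) + 5 = -4 + 5 = 1$)
$h{\left(X \right)} = 2 + \left(2 + X\right) \left(19 + X\right)$ ($h{\left(X \right)} = 2 + \left(X + 2\right) \left(X + 19\right) = 2 + \left(2 + X\right) \left(19 + X\right)$)
$\left(2 \frac{h{\left(v \right)}}{-2} - 29\right)^{2} = \left(2 \frac{40 + 1^{2} + 21 \cdot 1}{-2} - 29\right)^{2} = \left(2 \left(40 + 1 + 21\right) \left(- \frac{1}{2}\right) - 29\right)^{2} = \left(2 \cdot 62 \left(- \frac{1}{2}\right) - 29\right)^{2} = \left(2 \left(-31\right) - 29\right)^{2} = \left(-62 - 29\right)^{2} = \left(-91\right)^{2} = 8281$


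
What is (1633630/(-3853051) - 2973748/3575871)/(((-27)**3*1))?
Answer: 17299652846878/271192636422042543 ≈ 6.3791e-5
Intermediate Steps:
(1633630/(-3853051) - 2973748/3575871)/(((-27)**3*1)) = (1633630*(-1/3853051) - 2973748*1/3575871)/((-19683*1)) = (-1633630/3853051 - 2973748/3575871)/(-19683) = -17299652846878/13778013332421*(-1/19683) = 17299652846878/271192636422042543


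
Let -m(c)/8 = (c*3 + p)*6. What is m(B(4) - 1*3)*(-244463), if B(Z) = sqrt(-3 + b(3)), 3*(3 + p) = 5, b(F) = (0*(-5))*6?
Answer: -121253648 + 35202672*I*sqrt(3) ≈ -1.2125e+8 + 6.0973e+7*I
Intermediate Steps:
b(F) = 0 (b(F) = 0*6 = 0)
p = -4/3 (p = -3 + (1/3)*5 = -3 + 5/3 = -4/3 ≈ -1.3333)
B(Z) = I*sqrt(3) (B(Z) = sqrt(-3 + 0) = sqrt(-3) = I*sqrt(3))
m(c) = 64 - 144*c (m(c) = -8*(c*3 - 4/3)*6 = -8*(3*c - 4/3)*6 = -8*(-4/3 + 3*c)*6 = -8*(-8 + 18*c) = 64 - 144*c)
m(B(4) - 1*3)*(-244463) = (64 - 144*(I*sqrt(3) - 1*3))*(-244463) = (64 - 144*(I*sqrt(3) - 3))*(-244463) = (64 - 144*(-3 + I*sqrt(3)))*(-244463) = (64 + (432 - 144*I*sqrt(3)))*(-244463) = (496 - 144*I*sqrt(3))*(-244463) = -121253648 + 35202672*I*sqrt(3)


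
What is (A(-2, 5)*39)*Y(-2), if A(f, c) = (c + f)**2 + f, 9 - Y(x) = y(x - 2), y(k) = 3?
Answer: 1638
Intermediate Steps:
Y(x) = 6 (Y(x) = 9 - 1*3 = 9 - 3 = 6)
A(f, c) = f + (c + f)**2
(A(-2, 5)*39)*Y(-2) = ((-2 + (5 - 2)**2)*39)*6 = ((-2 + 3**2)*39)*6 = ((-2 + 9)*39)*6 = (7*39)*6 = 273*6 = 1638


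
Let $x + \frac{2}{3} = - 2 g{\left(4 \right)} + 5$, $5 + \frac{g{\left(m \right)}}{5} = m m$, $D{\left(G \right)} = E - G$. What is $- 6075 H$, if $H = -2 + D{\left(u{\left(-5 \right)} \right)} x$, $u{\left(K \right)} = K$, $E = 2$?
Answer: $4505625$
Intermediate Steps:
$D{\left(G \right)} = 2 - G$
$g{\left(m \right)} = -25 + 5 m^{2}$ ($g{\left(m \right)} = -25 + 5 m m = -25 + 5 m^{2}$)
$x = - \frac{317}{3}$ ($x = - \frac{2}{3} + \left(- 2 \left(-25 + 5 \cdot 4^{2}\right) + 5\right) = - \frac{2}{3} + \left(- 2 \left(-25 + 5 \cdot 16\right) + 5\right) = - \frac{2}{3} + \left(- 2 \left(-25 + 80\right) + 5\right) = - \frac{2}{3} + \left(\left(-2\right) 55 + 5\right) = - \frac{2}{3} + \left(-110 + 5\right) = - \frac{2}{3} - 105 = - \frac{317}{3} \approx -105.67$)
$H = - \frac{2225}{3}$ ($H = -2 + \left(2 - -5\right) \left(- \frac{317}{3}\right) = -2 + \left(2 + 5\right) \left(- \frac{317}{3}\right) = -2 + 7 \left(- \frac{317}{3}\right) = -2 - \frac{2219}{3} = - \frac{2225}{3} \approx -741.67$)
$- 6075 H = \left(-6075\right) \left(- \frac{2225}{3}\right) = 4505625$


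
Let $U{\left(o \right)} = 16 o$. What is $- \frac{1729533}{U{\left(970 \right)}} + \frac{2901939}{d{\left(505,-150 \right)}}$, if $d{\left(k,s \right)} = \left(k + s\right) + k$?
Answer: $\frac{435506949}{133472} \approx 3262.9$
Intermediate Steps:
$d{\left(k,s \right)} = s + 2 k$
$- \frac{1729533}{U{\left(970 \right)}} + \frac{2901939}{d{\left(505,-150 \right)}} = - \frac{1729533}{16 \cdot 970} + \frac{2901939}{-150 + 2 \cdot 505} = - \frac{1729533}{15520} + \frac{2901939}{-150 + 1010} = \left(-1729533\right) \frac{1}{15520} + \frac{2901939}{860} = - \frac{1729533}{15520} + 2901939 \cdot \frac{1}{860} = - \frac{1729533}{15520} + \frac{2901939}{860} = \frac{435506949}{133472}$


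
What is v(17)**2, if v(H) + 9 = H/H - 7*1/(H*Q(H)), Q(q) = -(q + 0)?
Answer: 5313025/83521 ≈ 63.613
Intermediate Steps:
Q(q) = -q
v(H) = -8 + 7/H**2 (v(H) = -9 + (H/H - 7*(-1/H**2)) = -9 + (1 - 7*(-1/H**2)) = -9 + (1 - (-7)/H**2) = -9 + (1 + 7/H**2) = -8 + 7/H**2)
v(17)**2 = (-8 + 7/17**2)**2 = (-8 + 7*(1/289))**2 = (-8 + 7/289)**2 = (-2305/289)**2 = 5313025/83521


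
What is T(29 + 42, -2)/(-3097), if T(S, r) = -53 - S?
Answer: 124/3097 ≈ 0.040039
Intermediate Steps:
T(29 + 42, -2)/(-3097) = (-53 - (29 + 42))/(-3097) = (-53 - 1*71)*(-1/3097) = (-53 - 71)*(-1/3097) = -124*(-1/3097) = 124/3097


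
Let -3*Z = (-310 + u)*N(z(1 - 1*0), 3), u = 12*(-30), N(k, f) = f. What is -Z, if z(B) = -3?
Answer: -670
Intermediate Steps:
u = -360
Z = 670 (Z = -(-310 - 360)*3/3 = -(-670)*3/3 = -1/3*(-2010) = 670)
-Z = -1*670 = -670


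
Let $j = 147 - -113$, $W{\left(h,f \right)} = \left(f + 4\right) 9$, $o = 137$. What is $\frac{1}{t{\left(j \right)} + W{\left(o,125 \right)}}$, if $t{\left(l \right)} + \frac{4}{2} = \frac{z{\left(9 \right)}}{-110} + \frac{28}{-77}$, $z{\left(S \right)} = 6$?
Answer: $\frac{55}{63722} \approx 0.00086312$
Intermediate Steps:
$W{\left(h,f \right)} = 36 + 9 f$ ($W{\left(h,f \right)} = \left(4 + f\right) 9 = 36 + 9 f$)
$j = 260$ ($j = 147 + 113 = 260$)
$t{\left(l \right)} = - \frac{133}{55}$ ($t{\left(l \right)} = -2 + \left(\frac{6}{-110} + \frac{28}{-77}\right) = -2 + \left(6 \left(- \frac{1}{110}\right) + 28 \left(- \frac{1}{77}\right)\right) = -2 - \frac{23}{55} = - \frac{133}{55}$)
$\frac{1}{t{\left(j \right)} + W{\left(o,125 \right)}} = \frac{1}{- \frac{133}{55} + \left(36 + 9 \cdot 125\right)} = \frac{1}{- \frac{133}{55} + \left(36 + 1125\right)} = \frac{1}{- \frac{133}{55} + 1161} = \frac{1}{\frac{63722}{55}} = \frac{55}{63722}$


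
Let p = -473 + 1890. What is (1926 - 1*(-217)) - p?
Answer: 726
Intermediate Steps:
p = 1417
(1926 - 1*(-217)) - p = (1926 - 1*(-217)) - 1*1417 = (1926 + 217) - 1417 = 2143 - 1417 = 726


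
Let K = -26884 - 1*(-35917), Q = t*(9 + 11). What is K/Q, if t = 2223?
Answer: 3011/14820 ≈ 0.20317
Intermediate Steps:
Q = 44460 (Q = 2223*(9 + 11) = 2223*20 = 44460)
K = 9033 (K = -26884 + 35917 = 9033)
K/Q = 9033/44460 = 9033*(1/44460) = 3011/14820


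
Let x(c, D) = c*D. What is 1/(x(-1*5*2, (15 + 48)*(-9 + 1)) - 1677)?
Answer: 1/3363 ≈ 0.00029735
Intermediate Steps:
x(c, D) = D*c
1/(x(-1*5*2, (15 + 48)*(-9 + 1)) - 1677) = 1/(((15 + 48)*(-9 + 1))*(-1*5*2) - 1677) = 1/((63*(-8))*(-5*2) - 1677) = 1/(-504*(-10) - 1677) = 1/(5040 - 1677) = 1/3363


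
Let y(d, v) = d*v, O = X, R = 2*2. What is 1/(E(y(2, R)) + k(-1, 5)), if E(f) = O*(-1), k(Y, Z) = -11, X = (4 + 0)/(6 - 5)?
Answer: -1/15 ≈ -0.066667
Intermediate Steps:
X = 4 (X = 4/1 = 4*1 = 4)
R = 4
O = 4
E(f) = -4 (E(f) = 4*(-1) = -4)
1/(E(y(2, R)) + k(-1, 5)) = 1/(-4 - 11) = 1/(-15) = -1/15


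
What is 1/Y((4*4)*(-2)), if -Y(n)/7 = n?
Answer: 1/224 ≈ 0.0044643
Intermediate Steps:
Y(n) = -7*n
1/Y((4*4)*(-2)) = 1/(-7*4*4*(-2)) = 1/(-112*(-2)) = 1/(-7*(-32)) = 1/224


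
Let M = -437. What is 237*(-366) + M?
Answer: -87179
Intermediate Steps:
237*(-366) + M = 237*(-366) - 437 = -86742 - 437 = -87179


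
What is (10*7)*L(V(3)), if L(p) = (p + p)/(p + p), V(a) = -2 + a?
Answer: 70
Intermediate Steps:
L(p) = 1 (L(p) = (2*p)/((2*p)) = (2*p)*(1/(2*p)) = 1)
(10*7)*L(V(3)) = (10*7)*1 = 70*1 = 70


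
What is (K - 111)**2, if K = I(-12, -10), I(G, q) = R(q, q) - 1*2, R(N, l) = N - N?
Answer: 12769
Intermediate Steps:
R(N, l) = 0
I(G, q) = -2 (I(G, q) = 0 - 1*2 = 0 - 2 = -2)
K = -2
(K - 111)**2 = (-2 - 111)**2 = (-113)**2 = 12769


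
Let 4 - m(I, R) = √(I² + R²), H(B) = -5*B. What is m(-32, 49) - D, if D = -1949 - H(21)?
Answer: 1848 - 5*√137 ≈ 1789.5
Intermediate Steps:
m(I, R) = 4 - √(I² + R²)
D = -1844 (D = -1949 - (-5)*21 = -1949 - 1*(-105) = -1949 + 105 = -1844)
m(-32, 49) - D = (4 - √((-32)² + 49²)) - 1*(-1844) = (4 - √(1024 + 2401)) + 1844 = (4 - √3425) + 1844 = (4 - 5*√137) + 1844 = 1848 - 5*√137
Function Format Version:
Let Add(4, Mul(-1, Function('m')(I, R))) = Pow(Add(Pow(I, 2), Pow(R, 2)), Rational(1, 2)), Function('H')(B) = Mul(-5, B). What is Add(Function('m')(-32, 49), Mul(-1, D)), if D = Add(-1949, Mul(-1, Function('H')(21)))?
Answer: Add(1848, Mul(-5, Pow(137, Rational(1, 2)))) ≈ 1789.5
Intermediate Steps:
Function('m')(I, R) = Add(4, Mul(-1, Pow(Add(Pow(I, 2), Pow(R, 2)), Rational(1, 2))))
D = -1844 (D = Add(-1949, Mul(-1, Mul(-5, 21))) = Add(-1949, Mul(-1, -105)) = Add(-1949, 105) = -1844)
Add(Function('m')(-32, 49), Mul(-1, D)) = Add(Add(4, Mul(-1, Pow(Add(Pow(-32, 2), Pow(49, 2)), Rational(1, 2)))), Mul(-1, -1844)) = Add(Add(4, Mul(-1, Pow(Add(1024, 2401), Rational(1, 2)))), 1844) = Add(Add(4, Mul(-1, Pow(3425, Rational(1, 2)))), 1844) = Add(Add(4, Mul(-1, Mul(5, Pow(137, Rational(1, 2))))), 1844) = Add(Add(4, Mul(-5, Pow(137, Rational(1, 2)))), 1844) = Add(1848, Mul(-5, Pow(137, Rational(1, 2))))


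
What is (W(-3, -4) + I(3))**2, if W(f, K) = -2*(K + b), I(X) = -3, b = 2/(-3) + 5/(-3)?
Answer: 841/9 ≈ 93.444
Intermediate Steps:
b = -7/3 (b = 2*(-1/3) + 5*(-1/3) = -2/3 - 5/3 = -7/3 ≈ -2.3333)
W(f, K) = 14/3 - 2*K (W(f, K) = -2*(K - 7/3) = -2*(-7/3 + K) = 14/3 - 2*K)
(W(-3, -4) + I(3))**2 = ((14/3 - 2*(-4)) - 3)**2 = ((14/3 + 8) - 3)**2 = (38/3 - 3)**2 = (29/3)**2 = 841/9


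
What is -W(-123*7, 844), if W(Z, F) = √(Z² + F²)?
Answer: -√1453657 ≈ -1205.7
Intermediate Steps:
W(Z, F) = √(F² + Z²)
-W(-123*7, 844) = -√(844² + (-123*7)²) = -√(712336 + (-861)²) = -√(712336 + 741321) = -√1453657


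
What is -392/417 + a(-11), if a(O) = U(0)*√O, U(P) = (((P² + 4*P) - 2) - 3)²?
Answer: -392/417 + 25*I*√11 ≈ -0.94005 + 82.916*I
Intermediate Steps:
U(P) = (-5 + P² + 4*P)² (U(P) = ((-2 + P² + 4*P) - 3)² = (-5 + P² + 4*P)²)
a(O) = 25*√O (a(O) = (-5 + 0² + 4*0)²*√O = (-5 + 0 + 0)²*√O = (-5)²*√O = 25*√O)
-392/417 + a(-11) = -392/417 + 25*√(-11) = -392*1/417 + 25*(I*√11) = -392/417 + 25*I*√11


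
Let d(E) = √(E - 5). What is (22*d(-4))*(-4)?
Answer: -264*I ≈ -264.0*I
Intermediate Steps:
d(E) = √(-5 + E)
(22*d(-4))*(-4) = (22*√(-5 - 4))*(-4) = (22*√(-9))*(-4) = (22*(3*I))*(-4) = (66*I)*(-4) = -264*I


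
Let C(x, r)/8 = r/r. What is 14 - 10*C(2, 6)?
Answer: -66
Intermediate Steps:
C(x, r) = 8 (C(x, r) = 8*(r/r) = 8*1 = 8)
14 - 10*C(2, 6) = 14 - 10*8 = 14 - 80 = -66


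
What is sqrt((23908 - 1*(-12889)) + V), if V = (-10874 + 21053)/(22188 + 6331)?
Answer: sqrt(82904481938)/1501 ≈ 191.83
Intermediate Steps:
V = 10179/28519 ≈ 0.35692
sqrt((23908 - 1*(-12889)) + V) = sqrt((23908 - 1*(-12889)) + 10179/28519) = sqrt((23908 + 12889) + 10179/28519) = sqrt(36797 + 10179/28519) = sqrt(1049423822/28519) = sqrt(82904481938)/1501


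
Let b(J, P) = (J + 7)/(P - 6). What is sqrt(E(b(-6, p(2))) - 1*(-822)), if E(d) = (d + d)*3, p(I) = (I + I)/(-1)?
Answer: 37*sqrt(15)/5 ≈ 28.660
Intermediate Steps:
p(I) = -2*I
b(J, P) = (7 + J)/(-6 + P)
E(d) = 6*d (E(d) = (2*d)*3 = 6*d)
sqrt(E(b(-6, p(2))) - 1*(-822)) = sqrt(6*((7 - 6)/(-6 - 2*2)) - 1*(-822)) = sqrt(6*(1/(-6 - 4)) + 822) = sqrt(6*(1/(-10)) + 822) = sqrt(6*(-1/10*1) + 822) = sqrt(6*(-1/10) + 822) = sqrt(-3/5 + 822) = sqrt(4107/5) = 37*sqrt(15)/5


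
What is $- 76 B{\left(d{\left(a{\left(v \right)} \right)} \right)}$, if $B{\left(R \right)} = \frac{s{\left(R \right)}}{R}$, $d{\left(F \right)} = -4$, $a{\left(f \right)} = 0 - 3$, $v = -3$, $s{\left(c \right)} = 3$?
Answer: $57$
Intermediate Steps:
$a{\left(f \right)} = -3$ ($a{\left(f \right)} = 0 - 3 = -3$)
$B{\left(R \right)} = \frac{3}{R}$
$- 76 B{\left(d{\left(a{\left(v \right)} \right)} \right)} = - 76 \frac{3}{-4} = - 76 \cdot 3 \left(- \frac{1}{4}\right) = \left(-76\right) \left(- \frac{3}{4}\right) = 57$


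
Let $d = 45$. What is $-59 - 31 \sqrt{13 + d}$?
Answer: $-59 - 31 \sqrt{58} \approx -295.09$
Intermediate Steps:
$-59 - 31 \sqrt{13 + d} = -59 - 31 \sqrt{13 + 45} = -59 - 31 \sqrt{58}$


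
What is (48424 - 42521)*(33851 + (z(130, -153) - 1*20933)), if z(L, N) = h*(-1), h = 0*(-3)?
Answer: 76254954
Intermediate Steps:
h = 0
z(L, N) = 0 (z(L, N) = 0*(-1) = 0)
(48424 - 42521)*(33851 + (z(130, -153) - 1*20933)) = (48424 - 42521)*(33851 + (0 - 1*20933)) = 5903*(33851 + (0 - 20933)) = 5903*(33851 - 20933) = 5903*12918 = 76254954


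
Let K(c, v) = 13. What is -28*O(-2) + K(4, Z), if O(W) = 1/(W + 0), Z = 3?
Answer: 27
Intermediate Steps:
O(W) = 1/W
-28*O(-2) + K(4, Z) = -28/(-2) + 13 = -28*(-½) + 13 = 14 + 13 = 27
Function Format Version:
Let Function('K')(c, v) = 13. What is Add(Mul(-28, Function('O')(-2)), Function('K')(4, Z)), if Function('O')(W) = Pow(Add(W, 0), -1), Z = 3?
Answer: 27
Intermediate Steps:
Function('O')(W) = Pow(W, -1)
Add(Mul(-28, Function('O')(-2)), Function('K')(4, Z)) = Add(Mul(-28, Pow(-2, -1)), 13) = Add(Mul(-28, Rational(-1, 2)), 13) = Add(14, 13) = 27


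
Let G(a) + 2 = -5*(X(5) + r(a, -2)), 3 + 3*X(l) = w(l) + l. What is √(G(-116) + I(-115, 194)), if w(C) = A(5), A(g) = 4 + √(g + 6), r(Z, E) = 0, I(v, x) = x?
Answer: √(1638 - 15*√11)/3 ≈ 13.284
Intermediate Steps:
A(g) = 4 + √(6 + g)
w(C) = 4 + √11 (w(C) = 4 + √(6 + 5) = 4 + √11)
X(l) = ⅓ + l/3 + √11/3 (X(l) = -1 + ((4 + √11) + l)/3 = -1 + (4 + l + √11)/3 = -1 + (4/3 + l/3 + √11/3) = ⅓ + l/3 + √11/3)
G(a) = -12 - 5*√11/3 (G(a) = -2 - 5*((⅓ + (⅓)*5 + √11/3) + 0) = -2 - 5*((⅓ + 5/3 + √11/3) + 0) = -2 - 5*((2 + √11/3) + 0) = -2 - 5*(2 + √11/3) = -2 + (-10 - 5*√11/3) = -12 - 5*√11/3)
√(G(-116) + I(-115, 194)) = √((-12 - 5*√11/3) + 194) = √(182 - 5*√11/3)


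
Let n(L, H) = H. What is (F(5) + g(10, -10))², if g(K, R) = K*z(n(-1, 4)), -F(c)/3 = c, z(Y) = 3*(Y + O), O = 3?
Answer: 38025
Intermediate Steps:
z(Y) = 9 + 3*Y (z(Y) = 3*(Y + 3) = 3*(3 + Y) = 9 + 3*Y)
F(c) = -3*c
g(K, R) = 21*K (g(K, R) = K*(9 + 3*4) = K*(9 + 12) = K*21 = 21*K)
(F(5) + g(10, -10))² = (-3*5 + 21*10)² = (-15 + 210)² = 195² = 38025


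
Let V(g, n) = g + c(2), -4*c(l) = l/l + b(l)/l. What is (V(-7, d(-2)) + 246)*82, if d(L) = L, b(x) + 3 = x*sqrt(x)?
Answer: 78433/4 - 41*sqrt(2)/2 ≈ 19579.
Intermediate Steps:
b(x) = -3 + x**(3/2) (b(x) = -3 + x*sqrt(x) = -3 + x**(3/2))
c(l) = -1/4 - (-3 + l**(3/2))/(4*l) (c(l) = -(l/l + (-3 + l**(3/2))/l)/4 = -(1 + (-3 + l**(3/2))/l)/4 = -1/4 - (-3 + l**(3/2))/(4*l))
V(g, n) = 1/8 + g - sqrt(2)/4 (V(g, n) = g + (1/4)*(3 - 1*2 - 2**(3/2))/2 = g + (1/4)*(1/2)*(3 - 2 - 2*sqrt(2)) = g + (1/4)*(1/2)*(1 - 2*sqrt(2)) = g + (1/8 - sqrt(2)/4) = 1/8 + g - sqrt(2)/4)
(V(-7, d(-2)) + 246)*82 = ((1/8 - 7 - sqrt(2)/4) + 246)*82 = ((-55/8 - sqrt(2)/4) + 246)*82 = (1913/8 - sqrt(2)/4)*82 = 78433/4 - 41*sqrt(2)/2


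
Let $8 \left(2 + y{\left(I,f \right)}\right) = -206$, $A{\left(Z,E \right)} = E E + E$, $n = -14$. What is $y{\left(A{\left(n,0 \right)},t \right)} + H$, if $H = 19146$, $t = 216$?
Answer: $\frac{76473}{4} \approx 19118.0$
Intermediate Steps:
$A{\left(Z,E \right)} = E + E^{2}$ ($A{\left(Z,E \right)} = E^{2} + E = E + E^{2}$)
$y{\left(I,f \right)} = - \frac{111}{4}$ ($y{\left(I,f \right)} = -2 + \frac{1}{8} \left(-206\right) = -2 - \frac{103}{4} = - \frac{111}{4}$)
$y{\left(A{\left(n,0 \right)},t \right)} + H = - \frac{111}{4} + 19146 = \frac{76473}{4}$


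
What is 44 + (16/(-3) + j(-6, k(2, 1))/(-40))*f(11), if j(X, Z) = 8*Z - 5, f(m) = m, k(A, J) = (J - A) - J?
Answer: -1067/120 ≈ -8.8917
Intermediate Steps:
k(A, J) = -A
j(X, Z) = -5 + 8*Z
44 + (16/(-3) + j(-6, k(2, 1))/(-40))*f(11) = 44 + (16/(-3) + (-5 + 8*(-1*2))/(-40))*11 = 44 + (16*(-1/3) + (-5 + 8*(-2))*(-1/40))*11 = 44 + (-16/3 + (-5 - 16)*(-1/40))*11 = 44 + (-16/3 - 21*(-1/40))*11 = 44 + (-16/3 + 21/40)*11 = 44 - 577/120*11 = 44 - 6347/120 = -1067/120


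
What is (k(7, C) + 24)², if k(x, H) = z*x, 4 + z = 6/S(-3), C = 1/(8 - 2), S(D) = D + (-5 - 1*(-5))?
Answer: 324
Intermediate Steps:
S(D) = D (S(D) = D + (-5 + 5) = D + 0 = D)
C = ⅙ (C = 1/6 = ⅙ ≈ 0.16667)
z = -6 (z = -4 + 6/(-3) = -4 + 6*(-⅓) = -4 - 2 = -6)
k(x, H) = -6*x
(k(7, C) + 24)² = (-6*7 + 24)² = (-42 + 24)² = (-18)² = 324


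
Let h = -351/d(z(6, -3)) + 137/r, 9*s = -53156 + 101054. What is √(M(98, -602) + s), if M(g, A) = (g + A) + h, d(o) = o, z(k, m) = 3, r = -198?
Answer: √20474542/66 ≈ 68.559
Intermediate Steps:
s = 5322 (s = (-53156 + 101054)/9 = (⅑)*47898 = 5322)
h = -23303/198 (h = -351/3 + 137/(-198) = -351*⅓ + 137*(-1/198) = -117 - 137/198 = -23303/198 ≈ -117.69)
M(g, A) = -23303/198 + A + g (M(g, A) = (g + A) - 23303/198 = (A + g) - 23303/198 = -23303/198 + A + g)
√(M(98, -602) + s) = √((-23303/198 - 602 + 98) + 5322) = √(-123095/198 + 5322) = √(930661/198) = √20474542/66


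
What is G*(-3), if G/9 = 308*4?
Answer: -33264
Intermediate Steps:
G = 11088 (G = 9*(308*4) = 9*1232 = 11088)
G*(-3) = 11088*(-3) = -33264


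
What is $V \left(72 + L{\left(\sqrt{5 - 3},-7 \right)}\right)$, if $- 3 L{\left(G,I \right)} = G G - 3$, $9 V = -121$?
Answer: $- \frac{26257}{27} \approx -972.48$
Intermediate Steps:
$V = - \frac{121}{9}$ ($V = \frac{1}{9} \left(-121\right) = - \frac{121}{9} \approx -13.444$)
$L{\left(G,I \right)} = 1 - \frac{G^{2}}{3}$ ($L{\left(G,I \right)} = - \frac{G G - 3}{3} = - \frac{G^{2} - 3}{3} = - \frac{-3 + G^{2}}{3} = 1 - \frac{G^{2}}{3}$)
$V \left(72 + L{\left(\sqrt{5 - 3},-7 \right)}\right) = - \frac{121 \left(72 + \left(1 - \frac{\left(\sqrt{5 - 3}\right)^{2}}{3}\right)\right)}{9} = - \frac{121 \left(72 + \left(1 - \frac{\left(\sqrt{2}\right)^{2}}{3}\right)\right)}{9} = - \frac{121 \left(72 + \left(1 - \frac{2}{3}\right)\right)}{9} = - \frac{121 \left(72 + \frac{1}{3}\right)}{9} = \left(- \frac{121}{9}\right) \frac{217}{3} = - \frac{26257}{27}$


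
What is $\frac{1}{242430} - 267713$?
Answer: $- \frac{64901662589}{242430} \approx -2.6771 \cdot 10^{5}$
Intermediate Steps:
$\frac{1}{242430} - 267713 = - \frac{64901662589}{242430}$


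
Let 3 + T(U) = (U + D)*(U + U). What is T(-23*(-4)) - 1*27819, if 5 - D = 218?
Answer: -50086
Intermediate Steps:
D = -213 (D = 5 - 1*218 = 5 - 218 = -213)
T(U) = -3 + 2*U*(-213 + U) (T(U) = -3 + (U - 213)*(U + U) = -3 + (-213 + U)*(2*U) = -3 + 2*U*(-213 + U))
T(-23*(-4)) - 1*27819 = (-3 - (-9798)*(-4) + 2*(-23*(-4))²) - 1*27819 = (-3 - 426*92 + 2*92²) - 27819 = (-3 - 39192 + 2*8464) - 27819 = (-3 - 39192 + 16928) - 27819 = -22267 - 27819 = -50086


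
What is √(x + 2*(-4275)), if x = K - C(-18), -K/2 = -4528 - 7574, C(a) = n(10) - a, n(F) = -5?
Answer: √15641 ≈ 125.06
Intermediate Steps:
C(a) = -5 - a
K = 24204 (K = -2*(-4528 - 7574) = -2*(-12102) = 24204)
x = 24191 (x = 24204 - (-5 - 1*(-18)) = 24204 - (-5 + 18) = 24204 - 1*13 = 24204 - 13 = 24191)
√(x + 2*(-4275)) = √(24191 + 2*(-4275)) = √(24191 - 8550) = √15641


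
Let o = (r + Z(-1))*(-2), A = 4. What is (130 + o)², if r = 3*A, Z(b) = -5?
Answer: 13456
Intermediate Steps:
r = 12 (r = 3*4 = 12)
o = -14 (o = (12 - 5)*(-2) = 7*(-2) = -14)
(130 + o)² = (130 - 14)² = 116² = 13456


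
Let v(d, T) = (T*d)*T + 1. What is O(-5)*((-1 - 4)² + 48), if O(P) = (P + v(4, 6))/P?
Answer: -2044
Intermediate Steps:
v(d, T) = 1 + d*T² (v(d, T) = d*T² + 1 = 1 + d*T²)
O(P) = (145 + P)/P (O(P) = (P + (1 + 4*6²))/P = (P + (1 + 4*36))/P = (P + (1 + 144))/P = (P + 145)/P = (145 + P)/P)
O(-5)*((-1 - 4)² + 48) = ((145 - 5)/(-5))*((-1 - 4)² + 48) = (-⅕*140)*((-5)² + 48) = -28*(25 + 48) = -28*73 = -2044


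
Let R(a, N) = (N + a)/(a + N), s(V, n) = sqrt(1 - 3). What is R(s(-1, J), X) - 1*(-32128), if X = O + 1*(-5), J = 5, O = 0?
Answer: 32129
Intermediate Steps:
s(V, n) = I*sqrt(2) (s(V, n) = sqrt(-2) = I*sqrt(2))
X = -5 (X = 0 + 1*(-5) = 0 - 5 = -5)
R(a, N) = 1 (R(a, N) = (N + a)/(N + a) = 1)
R(s(-1, J), X) - 1*(-32128) = 1 - 1*(-32128) = 1 + 32128 = 32129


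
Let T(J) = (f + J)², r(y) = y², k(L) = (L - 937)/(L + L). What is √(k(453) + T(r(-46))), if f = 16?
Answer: √932761803990/453 ≈ 2132.0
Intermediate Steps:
k(L) = (-937 + L)/(2*L) (k(L) = (-937 + L)/((2*L)) = (-937 + L)*(1/(2*L)) = (-937 + L)/(2*L))
T(J) = (16 + J)²
√(k(453) + T(r(-46))) = √((½)*(-937 + 453)/453 + (16 + (-46)²)²) = √((½)*(1/453)*(-484) + (16 + 2116)²) = √(-242/453 + 2132²) = √(-242/453 + 4545424) = √(2059076830/453) = √932761803990/453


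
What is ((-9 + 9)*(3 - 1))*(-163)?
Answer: 0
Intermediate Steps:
((-9 + 9)*(3 - 1))*(-163) = (0*2)*(-163) = 0*(-163) = 0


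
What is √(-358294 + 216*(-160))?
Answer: I*√392854 ≈ 626.78*I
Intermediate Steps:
√(-358294 + 216*(-160)) = √(-358294 - 34560) = √(-392854) = I*√392854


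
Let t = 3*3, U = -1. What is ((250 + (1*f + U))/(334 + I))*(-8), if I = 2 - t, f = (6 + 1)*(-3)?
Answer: -608/109 ≈ -5.5780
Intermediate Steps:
f = -21 (f = 7*(-3) = -21)
t = 9
I = -7 (I = 2 - 1*9 = 2 - 9 = -7)
((250 + (1*f + U))/(334 + I))*(-8) = ((250 + (1*(-21) - 1))/(334 - 7))*(-8) = ((250 + (-21 - 1))/327)*(-8) = ((250 - 22)*(1/327))*(-8) = (228*(1/327))*(-8) = (76/109)*(-8) = -608/109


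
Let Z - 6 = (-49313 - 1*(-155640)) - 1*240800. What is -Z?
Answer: 134467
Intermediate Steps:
Z = -134467 (Z = 6 + ((-49313 - 1*(-155640)) - 1*240800) = 6 + ((-49313 + 155640) - 240800) = 6 + (106327 - 240800) = 6 - 134473 = -134467)
-Z = -1*(-134467) = 134467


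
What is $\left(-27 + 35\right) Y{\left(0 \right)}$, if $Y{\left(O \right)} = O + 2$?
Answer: $16$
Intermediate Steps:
$Y{\left(O \right)} = 2 + O$
$\left(-27 + 35\right) Y{\left(0 \right)} = \left(-27 + 35\right) \left(2 + 0\right) = 8 \cdot 2 = 16$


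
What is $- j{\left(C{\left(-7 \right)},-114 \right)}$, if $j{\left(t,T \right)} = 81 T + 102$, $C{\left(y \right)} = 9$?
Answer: $9132$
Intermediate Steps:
$j{\left(t,T \right)} = 102 + 81 T$
$- j{\left(C{\left(-7 \right)},-114 \right)} = - (102 + 81 \left(-114\right)) = - (102 - 9234) = \left(-1\right) \left(-9132\right) = 9132$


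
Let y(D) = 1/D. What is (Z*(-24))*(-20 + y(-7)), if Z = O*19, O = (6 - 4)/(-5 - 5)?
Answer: -64296/35 ≈ -1837.0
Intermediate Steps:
O = -1/5 (O = 2/(-10) = 2*(-1/10) = -1/5 ≈ -0.20000)
Z = -19/5 (Z = -1/5*19 = -19/5 ≈ -3.8000)
(Z*(-24))*(-20 + y(-7)) = (-19/5*(-24))*(-20 + 1/(-7)) = 456*(-20 - 1/7)/5 = (456/5)*(-141/7) = -64296/35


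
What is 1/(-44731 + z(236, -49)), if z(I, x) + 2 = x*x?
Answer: -1/42332 ≈ -2.3623e-5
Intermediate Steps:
z(I, x) = -2 + x**2 (z(I, x) = -2 + x*x = -2 + x**2)
1/(-44731 + z(236, -49)) = 1/(-44731 + (-2 + (-49)**2)) = 1/(-44731 + (-2 + 2401)) = 1/(-44731 + 2399) = 1/(-42332) = -1/42332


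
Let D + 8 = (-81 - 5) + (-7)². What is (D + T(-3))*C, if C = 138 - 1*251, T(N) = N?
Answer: 5424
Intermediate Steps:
D = -45 (D = -8 + ((-81 - 5) + (-7)²) = -8 + (-86 + 49) = -8 - 37 = -45)
C = -113 (C = 138 - 251 = -113)
(D + T(-3))*C = (-45 - 3)*(-113) = -48*(-113) = 5424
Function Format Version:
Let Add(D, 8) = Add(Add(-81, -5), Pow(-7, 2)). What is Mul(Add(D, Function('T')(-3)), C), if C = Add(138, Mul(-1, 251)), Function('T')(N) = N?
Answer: 5424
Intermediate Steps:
D = -45 (D = Add(-8, Add(Add(-81, -5), Pow(-7, 2))) = Add(-8, Add(-86, 49)) = Add(-8, -37) = -45)
C = -113 (C = Add(138, -251) = -113)
Mul(Add(D, Function('T')(-3)), C) = Mul(Add(-45, -3), -113) = Mul(-48, -113) = 5424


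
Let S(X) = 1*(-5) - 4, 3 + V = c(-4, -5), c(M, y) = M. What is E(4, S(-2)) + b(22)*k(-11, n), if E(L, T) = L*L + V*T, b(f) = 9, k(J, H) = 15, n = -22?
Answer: 214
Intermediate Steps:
V = -7 (V = -3 - 4 = -7)
S(X) = -9 (S(X) = -5 - 4 = -9)
E(L, T) = L² - 7*T (E(L, T) = L*L - 7*T = L² - 7*T)
E(4, S(-2)) + b(22)*k(-11, n) = (4² - 7*(-9)) + 9*15 = (16 + 63) + 135 = 79 + 135 = 214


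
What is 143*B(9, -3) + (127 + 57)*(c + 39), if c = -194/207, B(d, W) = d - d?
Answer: 63032/9 ≈ 7003.6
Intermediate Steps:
B(d, W) = 0
c = -194/207 (c = -194*1/207 = -194/207 ≈ -0.93720)
143*B(9, -3) + (127 + 57)*(c + 39) = 143*0 + (127 + 57)*(-194/207 + 39) = 0 + 184*(7879/207) = 0 + 63032/9 = 63032/9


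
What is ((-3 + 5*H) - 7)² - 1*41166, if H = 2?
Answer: -41166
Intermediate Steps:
((-3 + 5*H) - 7)² - 1*41166 = ((-3 + 5*2) - 7)² - 1*41166 = ((-3 + 10) - 7)² - 41166 = (7 - 7)² - 41166 = 0² - 41166 = 0 - 41166 = -41166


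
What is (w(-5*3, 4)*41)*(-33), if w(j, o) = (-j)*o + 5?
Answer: -87945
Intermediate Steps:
w(j, o) = 5 - j*o (w(j, o) = -j*o + 5 = 5 - j*o)
(w(-5*3, 4)*41)*(-33) = ((5 - 1*(-5*3)*4)*41)*(-33) = ((5 - 1*(-15)*4)*41)*(-33) = ((5 + 60)*41)*(-33) = (65*41)*(-33) = 2665*(-33) = -87945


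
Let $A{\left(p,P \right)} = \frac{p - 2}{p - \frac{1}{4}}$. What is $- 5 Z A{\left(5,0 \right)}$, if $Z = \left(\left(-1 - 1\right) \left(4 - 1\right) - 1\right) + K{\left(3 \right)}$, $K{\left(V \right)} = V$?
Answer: $\frac{240}{19} \approx 12.632$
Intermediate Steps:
$A{\left(p,P \right)} = \frac{-2 + p}{- \frac{1}{4} + p}$ ($A{\left(p,P \right)} = \frac{-2 + p}{p - \frac{1}{4}} = \frac{-2 + p}{- \frac{1}{4} + p}$)
$Z = -4$ ($Z = \left(\left(-1 - 1\right) \left(4 - 1\right) - 1\right) + 3 = \left(\left(-2\right) 3 - 1\right) + 3 = \left(-6 - 1\right) + 3 = -7 + 3 = -4$)
$- 5 Z A{\left(5,0 \right)} = \left(-5\right) \left(-4\right) \frac{4 \left(-2 + 5\right)}{-1 + 4 \cdot 5} = 20 \cdot 4 \frac{1}{-1 + 20} \cdot 3 = 20 \cdot 4 \cdot \frac{1}{19} \cdot 3 = 20 \cdot \frac{12}{19} = \frac{240}{19}$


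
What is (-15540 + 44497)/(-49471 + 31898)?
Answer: -28957/17573 ≈ -1.6478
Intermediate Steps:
(-15540 + 44497)/(-49471 + 31898) = 28957/(-17573) = 28957*(-1/17573) = -28957/17573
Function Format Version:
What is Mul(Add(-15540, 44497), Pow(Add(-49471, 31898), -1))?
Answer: Rational(-28957, 17573) ≈ -1.6478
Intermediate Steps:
Mul(Add(-15540, 44497), Pow(Add(-49471, 31898), -1)) = Mul(28957, Pow(-17573, -1)) = Mul(28957, Rational(-1, 17573)) = Rational(-28957, 17573)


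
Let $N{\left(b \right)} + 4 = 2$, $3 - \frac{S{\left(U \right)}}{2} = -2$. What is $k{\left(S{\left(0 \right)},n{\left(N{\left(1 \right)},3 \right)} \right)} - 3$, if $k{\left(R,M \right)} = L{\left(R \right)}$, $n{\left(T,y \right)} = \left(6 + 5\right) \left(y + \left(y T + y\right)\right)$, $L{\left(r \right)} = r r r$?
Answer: $997$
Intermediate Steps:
$L{\left(r \right)} = r^{3}$ ($L{\left(r \right)} = r^{2} r = r^{3}$)
$S{\left(U \right)} = 10$ ($S{\left(U \right)} = 6 - -4 = 6 + 4 = 10$)
$N{\left(b \right)} = -2$ ($N{\left(b \right)} = -4 + 2 = -2$)
$n{\left(T,y \right)} = 22 y + 11 T y$ ($n{\left(T,y \right)} = 11 \left(y + \left(T y + y\right)\right) = 11 \left(y + \left(y + T y\right)\right) = 11 \left(2 y + T y\right) = 22 y + 11 T y$)
$k{\left(R,M \right)} = R^{3}$
$k{\left(S{\left(0 \right)},n{\left(N{\left(1 \right)},3 \right)} \right)} - 3 = 10^{3} - 3 = 1000 - 3 = 997$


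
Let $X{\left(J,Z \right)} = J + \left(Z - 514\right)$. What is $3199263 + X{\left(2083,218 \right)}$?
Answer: $3201050$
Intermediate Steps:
$X{\left(J,Z \right)} = -514 + J + Z$ ($X{\left(J,Z \right)} = J + \left(-514 + Z\right) = -514 + J + Z$)
$3199263 + X{\left(2083,218 \right)} = 3199263 + \left(-514 + 2083 + 218\right) = 3199263 + 1787 = 3201050$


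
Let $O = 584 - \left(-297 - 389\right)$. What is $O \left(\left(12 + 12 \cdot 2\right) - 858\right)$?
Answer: $-1043940$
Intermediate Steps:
$O = 1270$ ($O = 584 - \left(-297 - 389\right) = 584 - -686 = 584 + 686 = 1270$)
$O \left(\left(12 + 12 \cdot 2\right) - 858\right) = 1270 \left(\left(12 + 12 \cdot 2\right) - 858\right) = 1270 \left(\left(12 + 24\right) - 858\right) = 1270 \left(36 - 858\right) = 1270 \left(-822\right) = -1043940$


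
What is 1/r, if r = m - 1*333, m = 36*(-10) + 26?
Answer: -1/667 ≈ -0.0014993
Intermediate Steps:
m = -334 (m = -360 + 26 = -334)
r = -667 (r = -334 - 1*333 = -334 - 333 = -667)
1/r = 1/(-667) = -1/667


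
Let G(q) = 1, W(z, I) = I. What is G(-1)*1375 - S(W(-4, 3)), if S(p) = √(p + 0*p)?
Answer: 1375 - √3 ≈ 1373.3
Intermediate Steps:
S(p) = √p (S(p) = √(p + 0) = √p)
G(-1)*1375 - S(W(-4, 3)) = 1*1375 - √3 = 1375 - √3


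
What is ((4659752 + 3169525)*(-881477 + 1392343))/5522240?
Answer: 1999855711941/2761120 ≈ 7.2429e+5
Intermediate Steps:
((4659752 + 3169525)*(-881477 + 1392343))/5522240 = (7829277*510866)*(1/5522240) = 3999711423882*(1/5522240) = 1999855711941/2761120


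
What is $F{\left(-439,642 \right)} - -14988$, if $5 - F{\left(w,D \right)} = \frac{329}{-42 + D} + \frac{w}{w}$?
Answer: $\frac{8994871}{600} \approx 14991.0$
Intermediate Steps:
$F{\left(w,D \right)} = 4 - \frac{329}{-42 + D}$ ($F{\left(w,D \right)} = 5 - \left(\frac{329}{-42 + D} + \frac{w}{w}\right) = 5 - \left(\frac{329}{-42 + D} + 1\right) = 5 - \left(1 + \frac{329}{-42 + D}\right) = 4 - \frac{329}{-42 + D}$)
$F{\left(-439,642 \right)} - -14988 = \frac{-497 + 4 \cdot 642}{-42 + 642} - -14988 = \frac{-497 + 2568}{600} + 14988 = \frac{1}{600} \cdot 2071 + 14988 = \frac{2071}{600} + 14988 = \frac{8994871}{600}$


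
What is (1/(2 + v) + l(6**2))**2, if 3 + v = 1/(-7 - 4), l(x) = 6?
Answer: 3721/144 ≈ 25.840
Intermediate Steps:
v = -34/11 (v = -3 + 1/(-7 - 4) = -3 + 1/(-11) = -3 - 1/11 = -34/11 ≈ -3.0909)
(1/(2 + v) + l(6**2))**2 = (1/(2 - 34/11) + 6)**2 = (1/(-12/11) + 6)**2 = (-11/12 + 6)**2 = (61/12)**2 = 3721/144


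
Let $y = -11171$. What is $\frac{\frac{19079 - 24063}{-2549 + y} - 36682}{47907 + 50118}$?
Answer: $- \frac{2995667}{8005375} \approx -0.37421$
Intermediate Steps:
$\frac{\frac{19079 - 24063}{-2549 + y} - 36682}{47907 + 50118} = \frac{\frac{19079 - 24063}{-2549 - 11171} - 36682}{47907 + 50118} = \frac{- \frac{4984}{-13720} - 36682}{98025} = \left(\left(-4984\right) \left(- \frac{1}{13720}\right) - 36682\right) \frac{1}{98025} = \left(\frac{89}{245} - 36682\right) \frac{1}{98025} = \left(- \frac{8987001}{245}\right) \frac{1}{98025} = - \frac{2995667}{8005375}$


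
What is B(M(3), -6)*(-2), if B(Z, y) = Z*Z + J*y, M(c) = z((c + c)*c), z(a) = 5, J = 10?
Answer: 70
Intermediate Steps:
M(c) = 5
B(Z, y) = Z² + 10*y (B(Z, y) = Z*Z + 10*y = Z² + 10*y)
B(M(3), -6)*(-2) = (5² + 10*(-6))*(-2) = (25 - 60)*(-2) = -35*(-2) = 70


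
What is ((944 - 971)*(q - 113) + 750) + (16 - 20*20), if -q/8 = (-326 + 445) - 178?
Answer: -9327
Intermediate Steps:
q = 472 (q = -8*((-326 + 445) - 178) = -8*(119 - 178) = -8*(-59) = 472)
((944 - 971)*(q - 113) + 750) + (16 - 20*20) = ((944 - 971)*(472 - 113) + 750) + (16 - 20*20) = (-27*359 + 750) + (16 - 400) = (-9693 + 750) - 384 = -8943 - 384 = -9327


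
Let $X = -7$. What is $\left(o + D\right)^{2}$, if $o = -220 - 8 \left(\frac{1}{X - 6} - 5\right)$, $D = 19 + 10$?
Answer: $\frac{3822025}{169} \approx 22616.0$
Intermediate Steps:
$D = 29$
$o = - \frac{2332}{13}$ ($o = -220 - 8 \left(\frac{1}{-7 - 6} - 5\right) = -220 - 8 \left(\frac{1}{-13} - 5\right) = -220 - 8 \left(- \frac{1}{13} - 5\right) = -220 - 8 \left(- \frac{66}{13}\right) = -220 - - \frac{528}{13} = -220 + \frac{528}{13} = - \frac{2332}{13} \approx -179.38$)
$\left(o + D\right)^{2} = \left(- \frac{2332}{13} + 29\right)^{2} = \left(- \frac{1955}{13}\right)^{2} = \frac{3822025}{169}$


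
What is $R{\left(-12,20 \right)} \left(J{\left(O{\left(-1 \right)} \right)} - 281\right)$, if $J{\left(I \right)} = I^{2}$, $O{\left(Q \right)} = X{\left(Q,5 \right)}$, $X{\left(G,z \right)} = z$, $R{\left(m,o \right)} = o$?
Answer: $-5120$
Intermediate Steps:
$O{\left(Q \right)} = 5$
$R{\left(-12,20 \right)} \left(J{\left(O{\left(-1 \right)} \right)} - 281\right) = 20 \left(5^{2} - 281\right) = 20 \left(25 - 281\right) = 20 \left(-256\right) = -5120$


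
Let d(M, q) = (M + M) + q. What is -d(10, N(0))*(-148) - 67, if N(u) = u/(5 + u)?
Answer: 2893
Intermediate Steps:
N(u) = u/(5 + u)
d(M, q) = q + 2*M (d(M, q) = 2*M + q = q + 2*M)
-d(10, N(0))*(-148) - 67 = -(0/(5 + 0) + 2*10)*(-148) - 67 = -(0/5 + 20)*(-148) - 67 = -(0*(1/5) + 20)*(-148) - 67 = -(0 + 20)*(-148) - 67 = -1*20*(-148) - 67 = -20*(-148) - 67 = 2960 - 67 = 2893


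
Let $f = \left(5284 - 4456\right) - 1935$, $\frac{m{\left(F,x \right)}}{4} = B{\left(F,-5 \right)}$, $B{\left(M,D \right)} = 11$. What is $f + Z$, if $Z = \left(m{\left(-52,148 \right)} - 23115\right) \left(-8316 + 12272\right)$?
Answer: $-91269983$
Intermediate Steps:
$m{\left(F,x \right)} = 44$ ($m{\left(F,x \right)} = 4 \cdot 11 = 44$)
$f = -1107$ ($f = 828 - 1935 = -1107$)
$Z = -91268876$ ($Z = \left(44 - 23115\right) \left(-8316 + 12272\right) = \left(-23071\right) 3956 = -91268876$)
$f + Z = -1107 - 91268876 = -91269983$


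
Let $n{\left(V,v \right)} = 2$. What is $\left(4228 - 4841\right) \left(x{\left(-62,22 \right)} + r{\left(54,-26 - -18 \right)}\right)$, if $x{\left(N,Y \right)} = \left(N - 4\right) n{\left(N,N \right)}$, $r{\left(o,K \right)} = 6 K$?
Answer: $110340$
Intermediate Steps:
$x{\left(N,Y \right)} = -8 + 2 N$ ($x{\left(N,Y \right)} = \left(N - 4\right) 2 = \left(-4 + N\right) 2 = -8 + 2 N$)
$\left(4228 - 4841\right) \left(x{\left(-62,22 \right)} + r{\left(54,-26 - -18 \right)}\right) = \left(4228 - 4841\right) \left(\left(-8 + 2 \left(-62\right)\right) + 6 \left(-26 - -18\right)\right) = - 613 \left(\left(-8 - 124\right) + 6 \left(-26 + 18\right)\right) = - 613 \left(-132 + 6 \left(-8\right)\right) = - 613 \left(-132 - 48\right) = \left(-613\right) \left(-180\right) = 110340$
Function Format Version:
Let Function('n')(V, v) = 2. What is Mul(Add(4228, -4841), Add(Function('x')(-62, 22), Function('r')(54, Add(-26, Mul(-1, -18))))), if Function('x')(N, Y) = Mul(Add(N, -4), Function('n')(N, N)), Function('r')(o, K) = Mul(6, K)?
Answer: 110340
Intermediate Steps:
Function('x')(N, Y) = Add(-8, Mul(2, N)) (Function('x')(N, Y) = Mul(Add(N, -4), 2) = Mul(Add(-4, N), 2) = Add(-8, Mul(2, N)))
Mul(Add(4228, -4841), Add(Function('x')(-62, 22), Function('r')(54, Add(-26, Mul(-1, -18))))) = Mul(Add(4228, -4841), Add(Add(-8, Mul(2, -62)), Mul(6, Add(-26, Mul(-1, -18))))) = Mul(-613, Add(Add(-8, -124), Mul(6, Add(-26, 18)))) = Mul(-613, Add(-132, Mul(6, -8))) = Mul(-613, Add(-132, -48)) = Mul(-613, -180) = 110340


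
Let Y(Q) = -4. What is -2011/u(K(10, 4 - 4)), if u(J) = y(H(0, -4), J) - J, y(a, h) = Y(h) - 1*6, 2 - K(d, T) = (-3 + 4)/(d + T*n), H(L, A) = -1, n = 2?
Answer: 20110/119 ≈ 168.99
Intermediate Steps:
K(d, T) = 2 - 1/(d + 2*T) (K(d, T) = 2 - (-3 + 4)/(d + T*2) = 2 - 1/(d + 2*T))
y(a, h) = -10 (y(a, h) = -4 - 1*6 = -4 - 6 = -10)
u(J) = -10 - J
-2011/u(K(10, 4 - 4)) = -2011/(-10 - (-1 + 2*10 + 4*(4 - 4))/(10 + 2*(4 - 4))) = -2011/(-10 - (-1 + 20 + 4*0)/(10 + 2*0)) = -2011/(-10 - (-1 + 20 + 0)/(10 + 0)) = -2011/(-10 - 19/10) = -2011/(-119/10) = -2011*(-10/119) = 20110/119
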